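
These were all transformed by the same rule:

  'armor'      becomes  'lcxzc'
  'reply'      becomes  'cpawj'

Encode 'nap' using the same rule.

This is a Caesar cipher with shift 11.
Applying it to nap: n+11=y, a+11=l, p+11=a.

yla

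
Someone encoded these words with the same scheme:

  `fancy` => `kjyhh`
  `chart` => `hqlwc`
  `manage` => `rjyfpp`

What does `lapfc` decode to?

A repeating key of period 3 is used — shifts +5, +9, +11 over and over.
Undoing it on lapfc: l−5=g, a−9=r, p−11=e, f−5=a, c−9=t.

great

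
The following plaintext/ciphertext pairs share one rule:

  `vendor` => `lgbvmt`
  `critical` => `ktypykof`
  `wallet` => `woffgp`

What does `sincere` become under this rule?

eybkgtg

v(21)→l(11) and e(4)→g(6) fit y≡11x+14 (mod 26); the inverse of 11 mod 26 is 19. Each letter's alphabet position (a=0..z=25) is mapped through 11·x+14 mod 26 — an affine cipher.
For sincere: s(18)→11·18+14≡4=e; i(8)→11·8+14≡24=y; n(13)→11·13+14≡1=b; c(2)→11·2+14≡10=k; e(4)→11·4+14≡6=g; r(17)→11·17+14≡19=t; e(4)→11·4+14≡6=g (all mod 26).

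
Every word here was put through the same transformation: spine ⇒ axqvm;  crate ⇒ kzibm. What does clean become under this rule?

ktmiv

Every letter moves 8 places later in the alphabet, wrapping around z→a.
Applying it to clean: c+8=k, l+8=t, e+8=m, a+8=i, n+8=v.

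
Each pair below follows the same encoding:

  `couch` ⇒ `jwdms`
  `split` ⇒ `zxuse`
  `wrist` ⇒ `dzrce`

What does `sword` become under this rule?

zexbo

In couch: c→j is +7, o→w is +8, u→d is +9, c→m is +10 — the shift increases by 1 each position. Each letter shifts forward by (position + 7), i.e. 7, 8, 9, … — the shift grows by one for each successive letter.
On sword: s+7=z, w+8=e, o+9=x, r+10=b, d+11=o.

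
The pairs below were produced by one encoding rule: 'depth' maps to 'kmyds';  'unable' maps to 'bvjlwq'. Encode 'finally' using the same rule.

mqwkwxl

Letter i (0-indexed) is shifted by i+7, so successive shifts are 7, 8, 9, ….
On finally: f+7=m, i+8=q, n+9=w, a+10=k, l+11=w, l+12=x, y+13=l.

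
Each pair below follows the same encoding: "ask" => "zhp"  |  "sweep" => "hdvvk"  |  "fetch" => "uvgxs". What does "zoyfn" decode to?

Each pair mirrors across the alphabet (a↔z, s↔h, k↔p): positions sum to 25. Letters are reflected about the middle of the alphabet (position → 25−position): Atbash.
Decoding zoyfn: z↔a, o↔l, y↔b, f↔u, n↔m.

album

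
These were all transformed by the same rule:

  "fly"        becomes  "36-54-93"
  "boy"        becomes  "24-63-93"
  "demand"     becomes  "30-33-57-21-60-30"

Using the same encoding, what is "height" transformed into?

Each letter becomes 3×(its alphabet position, a=1..z=26) + 18.
On height: h=8→42, e=5→33, i=9→45, g=7→39, h=8→42, t=20→78.

42-33-45-39-42-78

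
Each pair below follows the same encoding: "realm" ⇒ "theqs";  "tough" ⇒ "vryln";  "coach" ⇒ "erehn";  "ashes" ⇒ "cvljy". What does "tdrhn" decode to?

ranch

Letter i (0-indexed) is shifted by i+2, so successive shifts are 2, 3, 4, ….
Decoding tdrhn: t−2=r, d−3=a, r−4=n, h−5=c, n−6=h.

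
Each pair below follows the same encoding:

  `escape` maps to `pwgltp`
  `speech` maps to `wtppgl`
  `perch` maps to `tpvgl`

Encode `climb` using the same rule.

The shift depends on letter class: consonant s→w is +4, but vowel e→p is +11. The rule splits by letter class: vowels +11, consonants +4.
For climb: c(cons)+4=g, l(cons)+4=p, i(vowel)+11=t, m(cons)+4=q, b(cons)+4=f.

gptqf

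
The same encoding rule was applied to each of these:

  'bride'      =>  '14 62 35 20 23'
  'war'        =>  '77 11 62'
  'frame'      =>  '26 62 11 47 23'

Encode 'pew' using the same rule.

b(#2)→14 and r(#18)→62: differences scale by 3, so n = 3·pos + 8. The formula is n = 3×(alphabet index, a=1) + 8.
Applying it to pew: p=16→56, e=5→23, w=23→77.

56 23 77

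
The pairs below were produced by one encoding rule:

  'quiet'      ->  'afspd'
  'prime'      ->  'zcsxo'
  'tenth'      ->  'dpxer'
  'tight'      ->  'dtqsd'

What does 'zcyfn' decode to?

Shifts by position in quiet: pos 0: q→a (+10), pos 1: u→f (+11), pos 2: i→s (+10), pos 3: e→p (+11) — repeating every 2. The shifts repeat in a cycle of length 2: positions 0,1,… shift by +10, +11, then the pattern repeats.
Reversing it on zcyfn: z−10=p, c−11=r, y−10=o, f−11=u, n−10=d.

proud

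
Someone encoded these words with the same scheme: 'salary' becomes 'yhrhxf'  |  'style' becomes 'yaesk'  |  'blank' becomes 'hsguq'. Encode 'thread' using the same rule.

Shifts by position in salary: pos 0: s→y (+6), pos 1: a→h (+7), pos 2: l→r (+6), pos 3: a→h (+7) — repeating every 2. The shifts repeat in a cycle of length 2: positions 0,1,… shift by +6, +7, then the pattern repeats.
Applying it to thread: t+6=z, h+7=o, r+6=x, e+7=l, a+6=g, d+7=k.

zoxlgk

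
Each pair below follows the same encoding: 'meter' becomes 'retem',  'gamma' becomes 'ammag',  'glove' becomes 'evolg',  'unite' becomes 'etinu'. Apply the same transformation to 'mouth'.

It's just the letters in reverse order.
For mouth: reverse → htuom.

htuom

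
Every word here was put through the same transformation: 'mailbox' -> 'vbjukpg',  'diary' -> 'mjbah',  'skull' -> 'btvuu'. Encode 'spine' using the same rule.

byjwf

The shift depends on letter class: consonant m→v is +9, but vowel a→b is +1. Vowels shift forward by 1 and consonants shift forward by 9.
On spine: s(cons)+9=b, p(cons)+9=y, i(vowel)+1=j, n(cons)+9=w, e(vowel)+1=f.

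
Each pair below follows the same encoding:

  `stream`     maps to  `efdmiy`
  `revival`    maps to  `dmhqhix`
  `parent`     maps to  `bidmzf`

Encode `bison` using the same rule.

Vowels shift forward by 8 and consonants shift forward by 12.
Applying it to bison: b(cons)+12=n, i(vowel)+8=q, s(cons)+12=e, o(vowel)+8=w, n(cons)+12=z.

nqewz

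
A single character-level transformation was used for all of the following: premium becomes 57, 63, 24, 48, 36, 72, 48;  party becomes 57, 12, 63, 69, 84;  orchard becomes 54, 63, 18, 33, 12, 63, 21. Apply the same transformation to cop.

p(#16)→57 and r(#18)→63: differences scale by 3, so n = 3·pos + 9. With a=1..z=26, the number is 3·pos + 9.
On cop: c=3→18, o=15→54, p=16→57.

18, 54, 57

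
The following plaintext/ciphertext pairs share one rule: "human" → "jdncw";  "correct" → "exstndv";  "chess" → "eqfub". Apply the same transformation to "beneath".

dnogjuj

Shifts by position in human: pos 0: h→j (+2), pos 1: u→d (+9), pos 2: m→n (+1), pos 3: a→c (+2), pos 4: n→w (+9) — repeating every 3. A repeating key of period 3 is used — shifts +2, +9, +1 over and over.
For beneath: b+2=d, e+9=n, n+1=o, e+2=g, a+9=j, t+1=u, h+2=j.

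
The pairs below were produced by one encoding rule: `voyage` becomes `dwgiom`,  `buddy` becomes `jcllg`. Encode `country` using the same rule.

kwcvbzg

Compare letters: v→d is +8, o→w is +8, y→g is +8 — a constant shift. This is a Caesar cipher with shift 8.
Applying it to country: c+8=k, o+8=w, u+8=c, n+8=v, t+8=b, r+8=z, y+8=g.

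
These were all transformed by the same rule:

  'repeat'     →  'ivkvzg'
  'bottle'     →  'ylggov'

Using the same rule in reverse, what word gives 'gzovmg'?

This is the alphabet-reversal cipher (Atbash): a becomes z, b becomes y, etc.
Undoing it on gzovmg: g↔t, z↔a, o↔l, v↔e, m↔n, g↔t.

talent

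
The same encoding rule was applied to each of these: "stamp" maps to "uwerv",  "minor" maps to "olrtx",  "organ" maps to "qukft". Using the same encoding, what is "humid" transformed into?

In stamp: s→u is +2, t→w is +3, a→e is +4, m→r is +5 — the shift increases by 1 each position. The shift increases by 1 at each position, starting from +2: 2, 3, 4, ….
On humid: h+2=j, u+3=x, m+4=q, i+5=n, d+6=j.

jxqnj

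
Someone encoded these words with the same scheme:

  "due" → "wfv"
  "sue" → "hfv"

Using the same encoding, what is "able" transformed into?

zyov

This is the alphabet-reversal cipher (Atbash): a becomes z, b becomes y, etc.
On able: a↔z, b↔y, l↔o, e↔v.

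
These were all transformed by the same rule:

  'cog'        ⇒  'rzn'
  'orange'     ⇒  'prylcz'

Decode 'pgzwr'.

The output letters match the input read backwards, each shifted +11: cog reversed is goc. Two steps: reverse the string, then apply a Caesar shift of +11.
Undoing it on pgzwr: shift back: p−11=e, g−11=v, z−11=o, w−11=l, r−11=g → evolg; then reverse → glove.

glove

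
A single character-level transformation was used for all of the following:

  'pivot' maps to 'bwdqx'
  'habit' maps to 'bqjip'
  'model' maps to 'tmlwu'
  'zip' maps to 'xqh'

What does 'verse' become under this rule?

mazmd

The output letters match the input read backwards, each shifted +8: pivot reversed is tovip. The word is reversed, then every letter is shifted forward by 8.
For verse: reverse → esrev; then shift: e+8=m, s+8=a, r+8=z, e+8=m, v+8=d.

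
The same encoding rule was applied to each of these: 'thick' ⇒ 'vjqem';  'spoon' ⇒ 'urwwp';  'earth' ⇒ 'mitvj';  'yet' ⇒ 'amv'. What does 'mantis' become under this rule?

oipvqu

The shift depends on letter class: consonant t→v is +2, but vowel i→q is +8. The rule splits by letter class: vowels +8, consonants +2.
For mantis: m(cons)+2=o, a(vowel)+8=i, n(cons)+2=p, t(cons)+2=v, i(vowel)+8=q, s(cons)+2=u.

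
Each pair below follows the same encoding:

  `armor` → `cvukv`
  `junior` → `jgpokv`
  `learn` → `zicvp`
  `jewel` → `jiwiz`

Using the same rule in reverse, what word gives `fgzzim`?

pulley

a(0)→c(2) and r(17)→v(21) fit y≡21x+2 (mod 26); the inverse of 21 mod 26 is 5. This is an affine cipher: with a=0,…,z=25, each position x becomes (21x+2) mod 26.
Undoing it on fgzzim: f(5)→5·(5−2)≡15=p; g(6)→5·(6−2)≡20=u; z(25)→5·(25−2)≡11=l; z(25)→5·(25−2)≡11=l; i(8)→5·(8−2)≡4=e; m(12)→5·(12−2)≡24=y (all mod 26).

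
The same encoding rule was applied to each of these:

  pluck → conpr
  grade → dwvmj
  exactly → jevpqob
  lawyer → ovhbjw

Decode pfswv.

p(15)→c(2) and l(11)→o(14) fit y≡23x+21 (mod 26); the inverse of 23 mod 26 is 17. Treating letters as 0–25, the rule is x ↦ 23x + 21 (mod 26).
Undoing it on pfswv: p(15)→17·(15−21)≡2=c; f(5)→17·(5−21)≡14=o; s(18)→17·(18−21)≡1=b; w(22)→17·(22−21)≡17=r; v(21)→17·(21−21)≡0=a (all mod 26).

cobra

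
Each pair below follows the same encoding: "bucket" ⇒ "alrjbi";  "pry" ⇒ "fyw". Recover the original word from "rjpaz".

The output letters match the input read backwards, each shifted +7: bucket reversed is tekcub. Read the word backwards and shift each letter +7.
Reversing it on rjpaz: shift back: r−7=k, j−7=c, p−7=i, a−7=t, z−7=s → kcits; then reverse → stick.

stick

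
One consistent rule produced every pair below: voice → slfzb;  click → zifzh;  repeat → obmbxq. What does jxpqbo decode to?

It's a constant shift of +23 (ROT23).
Undoing it on jxpqbo: j−23=m, x−23=a, p−23=s, q−23=t, b−23=e, o−23=r.

master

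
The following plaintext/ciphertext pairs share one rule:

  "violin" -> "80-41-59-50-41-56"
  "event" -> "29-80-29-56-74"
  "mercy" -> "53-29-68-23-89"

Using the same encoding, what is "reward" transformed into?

v(#22)→80 and i(#9)→41: differences scale by 3, so n = 3·pos + 14. The formula is n = 3×(alphabet index, a=1) + 14.
Applying it to reward: r=18→68, e=5→29, w=23→83, a=1→17, r=18→68, d=4→26.

68-29-83-17-68-26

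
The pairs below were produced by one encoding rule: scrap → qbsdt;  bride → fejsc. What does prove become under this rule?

fwpsq

The word is reversed, then every letter is shifted forward by 1.
For prove: reverse → evorp; then shift: e+1=f, v+1=w, o+1=p, r+1=s, p+1=q.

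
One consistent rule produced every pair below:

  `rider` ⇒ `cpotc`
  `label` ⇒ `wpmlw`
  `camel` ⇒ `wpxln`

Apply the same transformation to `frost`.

The output letters match the input read backwards, each shifted +11: rider reversed is redir. Read the word backwards and shift each letter +11.
Applying it to frost: reverse → tsorf; then shift: t+11=e, s+11=d, o+11=z, r+11=c, f+11=q.

edzcq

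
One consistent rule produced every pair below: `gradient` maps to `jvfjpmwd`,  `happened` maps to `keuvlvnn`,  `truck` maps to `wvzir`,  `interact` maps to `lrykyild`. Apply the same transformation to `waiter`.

zenzlz

In gradient: g→j is +3, r→v is +4, a→f is +5, d→j is +6 — the shift increases by 1 each position. Each letter shifts forward by (position + 3), i.e. 3, 4, 5, … — the shift grows by one for each successive letter.
For waiter: w+3=z, a+4=e, i+5=n, t+6=z, e+7=l, r+8=z.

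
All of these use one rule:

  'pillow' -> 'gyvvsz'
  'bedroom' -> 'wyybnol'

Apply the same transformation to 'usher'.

The output letters match the input read backwards, each shifted +10: pillow reversed is wollip. Two steps: reverse the string, then apply a Caesar shift of +10.
For usher: reverse → rehsu; then shift: r+10=b, e+10=o, h+10=r, s+10=c, u+10=e.

borce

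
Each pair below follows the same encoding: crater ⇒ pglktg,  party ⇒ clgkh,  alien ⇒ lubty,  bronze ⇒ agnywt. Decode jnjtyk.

moment

c(2)→p(15) and r(17)→g(6) fit y≡15x+11 (mod 26); the inverse of 15 mod 26 is 7. Treating letters as 0–25, the rule is x ↦ 15x + 11 (mod 26).
Reversing it on jnjtyk: j(9)→7·(9−11)≡12=m; n(13)→7·(13−11)≡14=o; j(9)→7·(9−11)≡12=m; t(19)→7·(19−11)≡4=e; y(24)→7·(24−11)≡13=n; k(10)→7·(10−11)≡19=t (all mod 26).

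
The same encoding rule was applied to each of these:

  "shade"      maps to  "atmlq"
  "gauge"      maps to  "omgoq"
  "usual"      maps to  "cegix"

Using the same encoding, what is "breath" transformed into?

Shifts by position in shade: pos 0: s→a (+8), pos 1: h→t (+12), pos 2: a→m (+12), pos 3: d→l (+8), pos 4: e→q (+12) — repeating every 3. The shifts repeat in a cycle of length 3: positions 0,1,… shift by +8, +12, +12, then the pattern repeats.
Applying it to breath: b+8=j, r+12=d, e+12=q, a+8=i, t+12=f, h+12=t.

jdqift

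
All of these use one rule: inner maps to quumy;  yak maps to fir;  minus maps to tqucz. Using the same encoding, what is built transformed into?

Vowels shift forward by 8 and consonants shift forward by 7.
For built: b(cons)+7=i, u(vowel)+8=c, i(vowel)+8=q, l(cons)+7=s, t(cons)+7=a.

icqsa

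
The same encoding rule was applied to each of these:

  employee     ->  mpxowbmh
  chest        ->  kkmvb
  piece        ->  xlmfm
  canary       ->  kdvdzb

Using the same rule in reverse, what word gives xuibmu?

prayer

Shifts by position in employee: pos 0: e→m (+8), pos 1: m→p (+3), pos 2: p→x (+8), pos 3: l→o (+3) — repeating every 2. The shifts repeat in a cycle of length 2: positions 0,1,… shift by +8, +3, then the pattern repeats.
Decoding xuibmu: x−8=p, u−3=r, i−8=a, b−3=y, m−8=e, u−3=r.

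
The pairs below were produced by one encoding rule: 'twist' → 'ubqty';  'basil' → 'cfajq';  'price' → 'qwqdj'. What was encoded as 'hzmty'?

The shifts repeat in a cycle of length 3: positions 0,1,… shift by +1, +5, +8, then the pattern repeats.
Decoding hzmty: h−1=g, z−5=u, m−8=e, t−1=s, y−5=t.

guest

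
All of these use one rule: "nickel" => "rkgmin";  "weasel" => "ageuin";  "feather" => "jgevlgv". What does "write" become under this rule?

Shifts by position in nickel: pos 0: n→r (+4), pos 1: i→k (+2), pos 2: c→g (+4), pos 3: k→m (+2) — repeating every 2. A repeating key of period 2 is used — shifts +4, +2 over and over.
Applying it to write: w+4=a, r+2=t, i+4=m, t+2=v, e+4=i.

atmvi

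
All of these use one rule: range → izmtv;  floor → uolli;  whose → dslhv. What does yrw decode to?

Each pair mirrors across the alphabet (r↔i, a↔z, n↔m): positions sum to 25. Each letter is replaced by its mirror in the alphabet: a↔z, b↔y, c↔x, and so on (the Atbash cipher).
Undoing it on yrw: y↔b, r↔i, w↔d.

bid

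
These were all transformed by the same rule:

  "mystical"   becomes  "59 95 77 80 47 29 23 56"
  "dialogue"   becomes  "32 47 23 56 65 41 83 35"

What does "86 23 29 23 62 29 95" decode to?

vacancy

With a=1..z=26, the number is 3·pos + 20.
Decoding 86 23 29 23 62 29 95: 86→(86−20)÷3=22=v, 23→(23−20)÷3=1=a, 29→(29−20)÷3=3=c, 23→(23−20)÷3=1=a, 62→(62−20)÷3=14=n, 29→(29−20)÷3=3=c, 95→(95−20)÷3=25=y.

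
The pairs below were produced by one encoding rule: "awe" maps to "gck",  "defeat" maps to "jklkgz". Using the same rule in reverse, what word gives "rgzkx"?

It's a constant shift of +6 (ROT6).
Undoing it on rgzkx: r−6=l, g−6=a, z−6=t, k−6=e, x−6=r.

later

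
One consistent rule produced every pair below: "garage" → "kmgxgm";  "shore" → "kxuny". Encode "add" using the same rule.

jjg

Read the word backwards and shift each letter +6.
Applying it to add: reverse → dda; then shift: d+6=j, d+6=j, a+6=g.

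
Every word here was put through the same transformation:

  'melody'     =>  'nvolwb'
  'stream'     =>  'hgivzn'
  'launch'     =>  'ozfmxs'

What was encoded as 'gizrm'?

train

Each pair mirrors across the alphabet (m↔n, e↔v, l↔o): positions sum to 25. Letters are reflected about the middle of the alphabet (position → 25−position): Atbash.
Undoing it on gizrm: g↔t, i↔r, z↔a, r↔i, m↔n.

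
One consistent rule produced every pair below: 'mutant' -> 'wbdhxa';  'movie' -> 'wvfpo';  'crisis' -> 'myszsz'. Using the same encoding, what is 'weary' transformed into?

It's a Vigenère-style cipher with numeric key [10,7]: position i shifts by key[i mod 2].
Applying it to weary: w+10=g, e+7=l, a+10=k, r+7=y, y+10=i.

glkyi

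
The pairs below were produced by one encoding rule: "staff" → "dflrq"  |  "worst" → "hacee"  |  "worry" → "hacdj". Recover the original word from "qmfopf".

faucet

Shifts by position in staff: pos 0: s→d (+11), pos 1: t→f (+12), pos 2: a→l (+11), pos 3: f→r (+12) — repeating every 2. The shifts repeat in a cycle of length 2: positions 0,1,… shift by +11, +12, then the pattern repeats.
Reversing it on qmfopf: q−11=f, m−12=a, f−11=u, o−12=c, p−11=e, f−12=t.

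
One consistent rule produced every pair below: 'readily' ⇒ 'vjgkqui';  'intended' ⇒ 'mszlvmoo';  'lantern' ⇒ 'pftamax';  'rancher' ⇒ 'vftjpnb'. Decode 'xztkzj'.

tundra

In readily: r→v is +4, e→j is +5, a→g is +6, d→k is +7 — the shift increases by 1 each position. Letter i (0-indexed) is shifted by i+4, so successive shifts are 4, 5, 6, ….
Undoing it on xztkzj: x−4=t, z−5=u, t−6=n, k−7=d, z−8=r, j−9=a.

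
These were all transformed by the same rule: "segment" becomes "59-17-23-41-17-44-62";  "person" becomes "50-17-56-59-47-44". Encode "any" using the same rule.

s(#19)→59 and e(#5)→17: differences scale by 3, so n = 3·pos + 2. With a=1..z=26, the number is 3·pos + 2.
For any: a=1→5, n=14→44, y=25→77.

5-44-77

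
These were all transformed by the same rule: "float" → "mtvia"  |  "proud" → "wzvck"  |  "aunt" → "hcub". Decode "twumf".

money

It's a Vigenère-style cipher with numeric key [7,8]: position i shifts by key[i mod 2].
Undoing it on twumf: t−7=m, w−8=o, u−7=n, m−8=e, f−7=y.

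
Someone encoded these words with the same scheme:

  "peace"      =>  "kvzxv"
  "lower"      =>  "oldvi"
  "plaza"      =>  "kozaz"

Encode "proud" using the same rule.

Each pair mirrors across the alphabet (p↔k, e↔v, a↔z): positions sum to 25. Each letter is replaced by its mirror in the alphabet: a↔z, b↔y, c↔x, and so on (the Atbash cipher).
For proud: p↔k, r↔i, o↔l, u↔f, d↔w.

kilfw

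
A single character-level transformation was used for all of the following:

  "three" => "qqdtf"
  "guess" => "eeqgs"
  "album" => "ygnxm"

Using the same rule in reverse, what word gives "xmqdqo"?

The output letters match the input read backwards, each shifted +12: three reversed is eerht. Two steps: reverse the string, then apply a Caesar shift of +12.
Reversing it on xmqdqo: shift back: x−12=l, m−12=a, q−12=e, d−12=r, q−12=e, o−12=c → laerec; then reverse → cereal.

cereal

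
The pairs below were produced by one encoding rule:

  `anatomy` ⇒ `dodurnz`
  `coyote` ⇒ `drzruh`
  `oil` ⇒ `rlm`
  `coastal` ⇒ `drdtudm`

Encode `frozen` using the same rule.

The rule splits by letter class: vowels +3, consonants +1.
On frozen: f(cons)+1=g, r(cons)+1=s, o(vowel)+3=r, z(cons)+1=a, e(vowel)+3=h, n(cons)+1=o.

gsraho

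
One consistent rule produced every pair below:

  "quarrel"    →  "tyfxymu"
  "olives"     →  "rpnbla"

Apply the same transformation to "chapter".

flfvama

In quarrel: q→t is +3, u→y is +4, a→f is +5, r→x is +6 — the shift increases by 1 each position. Letter i (0-indexed) is shifted by i+3, so successive shifts are 3, 4, 5, ….
Applying it to chapter: c+3=f, h+4=l, a+5=f, p+6=v, t+7=a, e+8=m, r+9=a.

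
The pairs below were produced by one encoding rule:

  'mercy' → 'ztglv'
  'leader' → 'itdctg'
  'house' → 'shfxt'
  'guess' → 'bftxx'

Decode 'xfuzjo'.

Each letter's alphabet position (a=0..z=25) is mapped through 17·x+3 mod 26 — an affine cipher.
Reversing it on xfuzjo: x(23)→23·(23−3)≡18=s; f(5)→23·(5−3)≡20=u; u(20)→23·(20−3)≡1=b; z(25)→23·(25−3)≡12=m; j(9)→23·(9−3)≡8=i; o(14)→23·(14−3)≡19=t (all mod 26).

submit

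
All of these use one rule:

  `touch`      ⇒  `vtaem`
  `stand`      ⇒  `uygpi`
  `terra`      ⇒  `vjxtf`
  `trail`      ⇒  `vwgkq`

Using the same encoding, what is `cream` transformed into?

ewkcr

Shifts by position in touch: pos 0: t→v (+2), pos 1: o→t (+5), pos 2: u→a (+6), pos 3: c→e (+2), pos 4: h→m (+5) — repeating every 3. The shifts repeat in a cycle of length 3: positions 0,1,… shift by +2, +5, +6, then the pattern repeats.
For cream: c+2=e, r+5=w, e+6=k, a+2=c, m+5=r.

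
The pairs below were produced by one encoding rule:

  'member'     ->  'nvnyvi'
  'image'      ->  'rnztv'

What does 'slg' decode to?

hot

Each pair mirrors across the alphabet (m↔n, e↔v, m↔n): positions sum to 25. This is the alphabet-reversal cipher (Atbash): a becomes z, b becomes y, etc.
Decoding slg: s↔h, l↔o, g↔t.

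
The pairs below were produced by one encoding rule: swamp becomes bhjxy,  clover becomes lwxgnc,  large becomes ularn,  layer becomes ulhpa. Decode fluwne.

wallet

A repeating key of period 2 is used — shifts +9, +11 over and over.
Decoding fluwne: f−9=w, l−11=a, u−9=l, w−11=l, n−9=e, e−11=t.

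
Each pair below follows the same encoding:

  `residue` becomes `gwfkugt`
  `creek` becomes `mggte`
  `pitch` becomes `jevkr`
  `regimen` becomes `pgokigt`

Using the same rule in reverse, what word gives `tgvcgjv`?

The output letters match the input read backwards, each shifted +2: residue reversed is eudiser. Two steps: reverse the string, then apply a Caesar shift of +2.
Decoding tgvcgjv: shift back: t−2=r, g−2=e, v−2=t, c−2=a, g−2=e, j−2=h, v−2=t → retaeht; then reverse → theater.

theater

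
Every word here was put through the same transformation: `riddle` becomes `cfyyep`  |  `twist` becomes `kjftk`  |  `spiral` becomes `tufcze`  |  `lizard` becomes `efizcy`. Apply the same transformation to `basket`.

qztnpk

r(17)→c(2) and i(8)→f(5) fit y≡17x+25 (mod 26); the inverse of 17 mod 26 is 23. Each letter's alphabet position (a=0..z=25) is mapped through 17·x+25 mod 26 — an affine cipher.
On basket: b(1)→17·1+25≡16=q; a(0)→17·0+25≡25=z; s(18)→17·18+25≡19=t; k(10)→17·10+25≡13=n; e(4)→17·4+25≡15=p; t(19)→17·19+25≡10=k (all mod 26).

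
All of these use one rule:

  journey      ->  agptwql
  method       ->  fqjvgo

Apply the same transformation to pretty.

avvgtr

Read the word backwards and shift each letter +2.
Applying it to pretty: reverse → ytterp; then shift: y+2=a, t+2=v, t+2=v, e+2=g, r+2=t, p+2=r.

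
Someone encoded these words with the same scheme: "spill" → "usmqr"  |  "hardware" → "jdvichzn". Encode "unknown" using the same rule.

wqosudv

In spill: s→u is +2, p→s is +3, i→m is +4, l→q is +5 — the shift increases by 1 each position. Each letter shifts forward by (position + 2), i.e. 2, 3, 4, … — the shift grows by one for each successive letter.
Applying it to unknown: u+2=w, n+3=q, k+4=o, n+5=s, o+6=u, w+7=d, n+8=v.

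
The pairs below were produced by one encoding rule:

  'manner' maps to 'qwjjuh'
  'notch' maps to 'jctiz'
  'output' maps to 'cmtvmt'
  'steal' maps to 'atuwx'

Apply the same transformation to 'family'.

m(12)→q(16) and a(0)→w(22) fit y≡19x+22 (mod 26); the inverse of 19 mod 26 is 11. This is an affine cipher: with a=0,…,z=25, each position x becomes (19x+22) mod 26.
Applying it to family: f(5)→19·5+22≡13=n; a(0)→19·0+22≡22=w; m(12)→19·12+22≡16=q; i(8)→19·8+22≡18=s; l(11)→19·11+22≡23=x; y(24)→19·24+22≡10=k (all mod 26).

nwqsxk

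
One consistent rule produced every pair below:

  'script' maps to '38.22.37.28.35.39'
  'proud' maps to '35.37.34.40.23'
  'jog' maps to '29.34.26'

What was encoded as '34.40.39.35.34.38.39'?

s is letter #19 and maps to 38: an offset of 19. Each letter is replaced by its alphabet position (a=1..z=26) + 19.
Undoing it on 34.40.39.35.34.38.39: 34→(34−19)÷1=15=o, 40→(40−19)÷1=21=u, 39→(39−19)÷1=20=t, 35→(35−19)÷1=16=p, 34→(34−19)÷1=15=o, 38→(38−19)÷1=19=s, 39→(39−19)÷1=20=t.

outpost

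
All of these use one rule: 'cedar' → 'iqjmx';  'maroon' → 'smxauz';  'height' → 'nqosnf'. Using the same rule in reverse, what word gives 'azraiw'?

Shifts by position in cedar: pos 0: c→i (+6), pos 1: e→q (+12), pos 2: d→j (+6), pos 3: a→m (+12) — repeating every 2. The shifts repeat in a cycle of length 2: positions 0,1,… shift by +6, +12, then the pattern repeats.
Reversing it on azraiw: a−6=u, z−12=n, r−6=l, a−12=o, i−6=c, w−12=k.

unlock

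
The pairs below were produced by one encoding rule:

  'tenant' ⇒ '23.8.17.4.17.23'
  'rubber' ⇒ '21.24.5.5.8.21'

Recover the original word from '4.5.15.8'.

t is letter #20 and maps to 23: an offset of 3. Each letter is replaced by its alphabet position (a=1..z=26) + 3.
Reversing it on 4.5.15.8: 4→(4−3)÷1=1=a, 5→(5−3)÷1=2=b, 15→(15−3)÷1=12=l, 8→(8−3)÷1=5=e.

able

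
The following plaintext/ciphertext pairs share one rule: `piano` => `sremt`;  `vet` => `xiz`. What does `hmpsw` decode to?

solid

Read the word backwards and shift each letter +4.
Decoding hmpsw: shift back: h−4=d, m−4=i, p−4=l, s−4=o, w−4=s → dilos; then reverse → solid.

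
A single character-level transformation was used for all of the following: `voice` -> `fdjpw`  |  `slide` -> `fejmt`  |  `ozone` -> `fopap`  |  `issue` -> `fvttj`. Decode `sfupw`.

voter

The output letters match the input read backwards, each shifted +1: voice reversed is eciov. Read the word backwards and shift each letter +1.
Decoding sfupw: shift back: s−1=r, f−1=e, u−1=t, p−1=o, w−1=v → retov; then reverse → voter.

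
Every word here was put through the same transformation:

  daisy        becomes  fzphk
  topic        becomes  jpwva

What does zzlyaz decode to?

stress

The output letters match the input read backwards, each shifted +7: daisy reversed is ysiad. The word is reversed, then every letter is shifted forward by 7.
Reversing it on zzlyaz: shift back: z−7=s, z−7=s, l−7=e, y−7=r, a−7=t, z−7=s → sserts; then reverse → stress.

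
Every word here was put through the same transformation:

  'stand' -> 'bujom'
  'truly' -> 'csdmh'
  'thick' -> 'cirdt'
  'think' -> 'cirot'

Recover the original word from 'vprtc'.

moist

Shifts by position in stand: pos 0: s→b (+9), pos 1: t→u (+1), pos 2: a→j (+9), pos 3: n→o (+1) — repeating every 2. A repeating key of period 2 is used — shifts +9, +1 over and over.
Reversing it on vprtc: v−9=m, p−1=o, r−9=i, t−1=s, c−9=t.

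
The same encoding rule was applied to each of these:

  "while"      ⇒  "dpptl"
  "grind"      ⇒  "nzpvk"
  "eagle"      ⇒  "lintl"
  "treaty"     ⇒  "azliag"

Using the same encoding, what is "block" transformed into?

itvkr

A repeating key of period 2 is used — shifts +7, +8 over and over.
Applying it to block: b+7=i, l+8=t, o+7=v, c+8=k, k+7=r.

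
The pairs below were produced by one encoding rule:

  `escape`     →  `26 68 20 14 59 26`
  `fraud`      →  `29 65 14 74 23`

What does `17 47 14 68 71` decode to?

With a=1..z=26, the number is 3·pos + 11.
Decoding 17 47 14 68 71: 17→(17−11)÷3=2=b, 47→(47−11)÷3=12=l, 14→(14−11)÷3=1=a, 68→(68−11)÷3=19=s, 71→(71−11)÷3=20=t.

blast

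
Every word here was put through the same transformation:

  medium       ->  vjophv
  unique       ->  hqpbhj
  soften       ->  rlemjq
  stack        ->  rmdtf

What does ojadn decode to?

Each letter's alphabet position (a=0..z=25) is mapped through 21·x+3 mod 26 — an affine cipher.
Decoding ojadn: o(14)→5·(14−3)≡3=d; j(9)→5·(9−3)≡4=e; a(0)→5·(0−3)≡11=l; d(3)→5·(3−3)≡0=a; n(13)→5·(13−3)≡24=y (all mod 26).

delay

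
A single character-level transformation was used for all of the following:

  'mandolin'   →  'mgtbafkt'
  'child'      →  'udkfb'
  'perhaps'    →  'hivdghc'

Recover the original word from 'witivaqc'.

m(12)→m(12) and a(0)→g(6) fit y≡7x+6 (mod 26); the inverse of 7 mod 26 is 15. This is an affine cipher: with a=0,…,z=25, each position x becomes (7x+6) mod 26.
Reversing it on witivaqc: w(22)→15·(22−6)≡6=g; i(8)→15·(8−6)≡4=e; t(19)→15·(19−6)≡13=n; i(8)→15·(8−6)≡4=e; v(21)→15·(21−6)≡17=r; a(0)→15·(0−6)≡14=o; q(16)→15·(16−6)≡20=u; c(2)→15·(2−6)≡18=s (all mod 26).

generous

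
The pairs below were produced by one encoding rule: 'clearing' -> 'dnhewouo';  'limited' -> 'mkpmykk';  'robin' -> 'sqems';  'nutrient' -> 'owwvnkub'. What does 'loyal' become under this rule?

mqbeq

Each letter shifts forward by (position + 1), i.e. 1, 2, 3, … — the shift grows by one for each successive letter.
On loyal: l+1=m, o+2=q, y+3=b, a+4=e, l+5=q.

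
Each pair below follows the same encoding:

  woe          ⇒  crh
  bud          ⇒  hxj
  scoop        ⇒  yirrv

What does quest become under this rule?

wxhyz

The shift depends on letter class: consonant w→c is +6, but vowel o→r is +3. The rule splits by letter class: vowels +3, consonants +6.
Applying it to quest: q(cons)+6=w, u(vowel)+3=x, e(vowel)+3=h, s(cons)+6=y, t(cons)+6=z.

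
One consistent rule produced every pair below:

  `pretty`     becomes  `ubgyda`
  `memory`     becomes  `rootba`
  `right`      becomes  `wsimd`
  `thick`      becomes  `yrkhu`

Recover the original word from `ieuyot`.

duster

Shifts by position in pretty: pos 0: p→u (+5), pos 1: r→b (+10), pos 2: e→g (+2), pos 3: t→y (+5), pos 4: t→d (+10), pos 5: y→a (+2) — repeating every 3. The shifts repeat in a cycle of length 3: positions 0,1,… shift by +5, +10, +2, then the pattern repeats.
Undoing it on ieuyot: i−5=d, e−10=u, u−2=s, y−5=t, o−10=e, t−2=r.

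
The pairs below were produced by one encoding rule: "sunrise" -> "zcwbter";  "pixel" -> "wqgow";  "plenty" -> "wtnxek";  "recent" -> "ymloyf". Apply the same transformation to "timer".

aqvoc

In sunrise: s→z is +7, u→c is +8, n→w is +9, r→b is +10 — the shift increases by 1 each position. Letter i (0-indexed) is shifted by i+7, so successive shifts are 7, 8, 9, ….
Applying it to timer: t+7=a, i+8=q, m+9=v, e+10=o, r+11=c.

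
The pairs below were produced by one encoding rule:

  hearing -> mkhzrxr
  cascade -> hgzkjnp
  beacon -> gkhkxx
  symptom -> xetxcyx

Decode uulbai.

poetry

In hearing: h→m is +5, e→k is +6, a→h is +7, r→z is +8 — the shift increases by 1 each position. Each letter shifts forward by (position + 5), i.e. 5, 6, 7, … — the shift grows by one for each successive letter.
Decoding uulbai: u−5=p, u−6=o, l−7=e, b−8=t, a−9=r, i−10=y.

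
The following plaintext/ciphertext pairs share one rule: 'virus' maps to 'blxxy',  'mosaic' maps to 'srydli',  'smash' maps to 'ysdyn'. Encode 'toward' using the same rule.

The shift depends on letter class: consonant v→b is +6, but vowel i→l is +3. Two shifts are in play — +3 for a/e/i/o/u, +6 for every other letter.
For toward: t(cons)+6=z, o(vowel)+3=r, w(cons)+6=c, a(vowel)+3=d, r(cons)+6=x, d(cons)+6=j.

zrcdxj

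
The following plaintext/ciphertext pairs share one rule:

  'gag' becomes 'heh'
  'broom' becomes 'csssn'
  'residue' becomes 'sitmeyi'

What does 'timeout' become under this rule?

umnisyu

The shift depends on letter class: consonant g→h is +1, but vowel a→e is +4. The rule splits by letter class: vowels +4, consonants +1.
On timeout: t(cons)+1=u, i(vowel)+4=m, m(cons)+1=n, e(vowel)+4=i, o(vowel)+4=s, u(vowel)+4=y, t(cons)+1=u.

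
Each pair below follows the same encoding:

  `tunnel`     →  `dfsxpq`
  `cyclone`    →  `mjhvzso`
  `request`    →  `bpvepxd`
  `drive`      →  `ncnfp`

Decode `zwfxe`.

The shifts repeat in a cycle of length 3: positions 0,1,… shift by +10, +11, +5, then the pattern repeats.
Undoing it on zwfxe: z−10=p, w−11=l, f−5=a, x−10=n, e−11=t.

plant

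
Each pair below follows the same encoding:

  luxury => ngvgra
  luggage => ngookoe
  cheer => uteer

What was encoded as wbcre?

This is an affine cipher: with a=0,…,z=25, each position x becomes (5x+10) mod 26.
Undoing it on wbcre: w(22)→21·(22−10)≡18=s; b(1)→21·(1−10)≡19=t; c(2)→21·(2−10)≡14=o; r(17)→21·(17−10)≡17=r; e(4)→21·(4−10)≡4=e (all mod 26).

store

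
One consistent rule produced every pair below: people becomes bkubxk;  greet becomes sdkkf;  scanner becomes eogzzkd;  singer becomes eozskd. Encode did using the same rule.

The shift depends on letter class: consonant p→b is +12, but vowel e→k is +6. Vowels shift forward by 6 and consonants shift forward by 12.
On did: d(cons)+12=p, i(vowel)+6=o, d(cons)+12=p.

pop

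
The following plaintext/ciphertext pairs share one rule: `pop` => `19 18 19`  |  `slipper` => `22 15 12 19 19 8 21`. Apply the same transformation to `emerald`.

8 16 8 21 4 15 7

p is letter #16 and maps to 19: an offset of 3. Each letter is replaced by its alphabet position (a=1..z=26) + 3.
Applying it to emerald: e=5→8, m=13→16, e=5→8, r=18→21, a=1→4, l=12→15, d=4→7.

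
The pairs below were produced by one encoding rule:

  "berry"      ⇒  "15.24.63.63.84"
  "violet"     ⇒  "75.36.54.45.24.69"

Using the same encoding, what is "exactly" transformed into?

b(#2)→15 and e(#5)→24: differences scale by 3, so n = 3·pos + 9. With a=1..z=26, the number is 3·pos + 9.
For exactly: e=5→24, x=24→81, a=1→12, c=3→18, t=20→69, l=12→45, y=25→84.

24.81.12.18.69.45.84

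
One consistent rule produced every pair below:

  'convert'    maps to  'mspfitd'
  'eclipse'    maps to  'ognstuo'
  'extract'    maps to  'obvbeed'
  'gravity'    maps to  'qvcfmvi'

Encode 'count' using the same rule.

Shifts by position in convert: pos 0: c→m (+10), pos 1: o→s (+4), pos 2: n→p (+2), pos 3: v→f (+10), pos 4: e→i (+4), pos 5: r→t (+2) — repeating every 3. The shifts repeat in a cycle of length 3: positions 0,1,… shift by +10, +4, +2, then the pattern repeats.
Applying it to count: c+10=m, o+4=s, u+2=w, n+10=x, t+4=x.

mswxx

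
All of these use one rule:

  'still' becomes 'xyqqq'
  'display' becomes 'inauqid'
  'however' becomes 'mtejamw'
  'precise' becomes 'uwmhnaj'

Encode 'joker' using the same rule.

Shifts by position in still: pos 0: s→x (+5), pos 1: t→y (+5), pos 2: i→q (+8), pos 3: l→q (+5), pos 4: l→q (+5) — repeating every 3. It's a Vigenère-style cipher with numeric key [5,5,8]: position i shifts by key[i mod 3].
On joker: j+5=o, o+5=t, k+8=s, e+5=j, r+5=w.

otsjw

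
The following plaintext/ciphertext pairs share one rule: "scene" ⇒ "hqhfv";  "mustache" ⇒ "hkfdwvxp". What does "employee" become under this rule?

hhbrosph

Read the word backwards and shift each letter +3.
For employee: reverse → eeyolpme; then shift: e+3=h, e+3=h, y+3=b, o+3=r, l+3=o, p+3=s, m+3=p, e+3=h.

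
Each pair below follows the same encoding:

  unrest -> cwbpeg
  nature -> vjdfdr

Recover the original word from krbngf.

Letter i (0-indexed) is shifted by i+8, so successive shifts are 8, 9, 10, ….
Reversing it on krbngf: k−8=c, r−9=i, b−10=r, n−11=c, g−12=u, f−13=s.

circus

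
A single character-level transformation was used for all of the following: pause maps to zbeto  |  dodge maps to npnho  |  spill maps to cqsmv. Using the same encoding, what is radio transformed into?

A repeating key of period 2 is used — shifts +10, +1 over and over.
For radio: r+10=b, a+1=b, d+10=n, i+1=j, o+10=y.

bbnjy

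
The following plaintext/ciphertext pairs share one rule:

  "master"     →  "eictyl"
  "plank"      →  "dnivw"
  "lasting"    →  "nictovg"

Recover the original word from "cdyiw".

This is an affine cipher: with a=0,…,z=25, each position x becomes (17x+8) mod 26.
Decoding cdyiw: c(2)→23·(2−8)≡18=s; d(3)→23·(3−8)≡15=p; y(24)→23·(24−8)≡4=e; i(8)→23·(8−8)≡0=a; w(22)→23·(22−8)≡10=k (all mod 26).

speak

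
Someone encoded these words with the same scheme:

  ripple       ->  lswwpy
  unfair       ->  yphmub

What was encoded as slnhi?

bagel

The output letters match the input read backwards, each shifted +7: ripple reversed is elppir. Read the word backwards and shift each letter +7.
Undoing it on slnhi: shift back: s−7=l, l−7=e, n−7=g, h−7=a, i−7=b → legab; then reverse → bagel.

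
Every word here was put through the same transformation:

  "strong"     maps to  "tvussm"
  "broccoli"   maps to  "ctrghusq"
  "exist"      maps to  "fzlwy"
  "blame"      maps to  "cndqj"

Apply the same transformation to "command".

In strong: s→t is +1, t→v is +2, r→u is +3, o→s is +4 — the shift increases by 1 each position. Letter i (0-indexed) is shifted by i+1, so successive shifts are 1, 2, 3, ….
Applying it to command: c+1=d, o+2=q, m+3=p, m+4=q, a+5=f, n+6=t, d+7=k.

dqpqftk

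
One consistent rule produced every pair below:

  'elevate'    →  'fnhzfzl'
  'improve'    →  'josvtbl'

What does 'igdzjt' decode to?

Each letter shifts forward by (position + 1), i.e. 1, 2, 3, … — the shift grows by one for each successive letter.
Undoing it on igdzjt: i−1=h, g−2=e, d−3=a, z−4=v, j−5=e, t−6=n.

heaven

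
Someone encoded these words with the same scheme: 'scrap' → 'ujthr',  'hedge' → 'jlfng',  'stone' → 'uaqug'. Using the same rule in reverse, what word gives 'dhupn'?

Shifts by position in scrap: pos 0: s→u (+2), pos 1: c→j (+7), pos 2: r→t (+2), pos 3: a→h (+7) — repeating every 2. The shifts repeat in a cycle of length 2: positions 0,1,… shift by +2, +7, then the pattern repeats.
Undoing it on dhupn: d−2=b, h−7=a, u−2=s, p−7=i, n−2=l.

basil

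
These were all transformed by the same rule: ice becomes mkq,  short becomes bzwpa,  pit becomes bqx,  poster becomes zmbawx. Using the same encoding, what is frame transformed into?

muizn

The output letters match the input read backwards, each shifted +8: ice reversed is eci. Read the word backwards and shift each letter +8.
For frame: reverse → emarf; then shift: e+8=m, m+8=u, a+8=i, r+8=z, f+8=n.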